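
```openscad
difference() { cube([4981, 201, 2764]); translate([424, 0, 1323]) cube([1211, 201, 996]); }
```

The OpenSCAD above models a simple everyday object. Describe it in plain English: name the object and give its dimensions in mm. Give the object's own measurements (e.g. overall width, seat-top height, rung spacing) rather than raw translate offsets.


A wall 4981 mm long (x), 201 mm thick (y), 2764 mm tall, with a rectangular window opening cut through it. The opening is 1211 mm wide and 996 mm tall; its sill is at z = 1323 mm and its near (−x) edge is 424 mm from the wall's −x end. The opening passes through the full wall thickness.


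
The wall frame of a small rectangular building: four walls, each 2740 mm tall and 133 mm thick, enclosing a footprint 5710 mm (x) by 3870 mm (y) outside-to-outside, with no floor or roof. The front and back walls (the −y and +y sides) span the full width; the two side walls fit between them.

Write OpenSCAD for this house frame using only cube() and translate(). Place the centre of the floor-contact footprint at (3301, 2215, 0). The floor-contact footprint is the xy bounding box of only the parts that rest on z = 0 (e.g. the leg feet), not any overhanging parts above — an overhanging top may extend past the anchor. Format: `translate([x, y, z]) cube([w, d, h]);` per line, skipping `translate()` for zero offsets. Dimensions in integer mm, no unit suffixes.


translate([446, 280, 0]) cube([5710, 133, 2740]);
translate([446, 4017, 0]) cube([5710, 133, 2740]);
translate([446, 413, 0]) cube([133, 3604, 2740]);
translate([6023, 413, 0]) cube([133, 3604, 2740]);


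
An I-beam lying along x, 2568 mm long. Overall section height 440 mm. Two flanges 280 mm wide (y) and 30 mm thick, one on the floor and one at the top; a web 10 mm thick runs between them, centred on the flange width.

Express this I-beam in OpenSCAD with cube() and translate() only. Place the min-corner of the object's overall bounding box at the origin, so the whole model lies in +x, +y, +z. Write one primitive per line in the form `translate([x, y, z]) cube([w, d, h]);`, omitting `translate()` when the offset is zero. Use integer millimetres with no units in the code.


cube([2568, 280, 30]);
translate([0, 135, 30]) cube([2568, 10, 380]);
translate([0, 0, 410]) cube([2568, 280, 30]);


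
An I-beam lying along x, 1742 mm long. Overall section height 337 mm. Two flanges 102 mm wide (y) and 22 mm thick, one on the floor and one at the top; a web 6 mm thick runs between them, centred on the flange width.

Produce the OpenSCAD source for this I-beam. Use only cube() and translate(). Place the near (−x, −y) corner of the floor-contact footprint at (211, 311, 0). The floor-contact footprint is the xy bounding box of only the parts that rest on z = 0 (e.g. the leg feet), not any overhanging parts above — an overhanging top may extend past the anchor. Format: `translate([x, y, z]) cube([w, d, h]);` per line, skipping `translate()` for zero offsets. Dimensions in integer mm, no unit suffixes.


translate([211, 311, 0]) cube([1742, 102, 22]);
translate([211, 359, 22]) cube([1742, 6, 293]);
translate([211, 311, 315]) cube([1742, 102, 22]);


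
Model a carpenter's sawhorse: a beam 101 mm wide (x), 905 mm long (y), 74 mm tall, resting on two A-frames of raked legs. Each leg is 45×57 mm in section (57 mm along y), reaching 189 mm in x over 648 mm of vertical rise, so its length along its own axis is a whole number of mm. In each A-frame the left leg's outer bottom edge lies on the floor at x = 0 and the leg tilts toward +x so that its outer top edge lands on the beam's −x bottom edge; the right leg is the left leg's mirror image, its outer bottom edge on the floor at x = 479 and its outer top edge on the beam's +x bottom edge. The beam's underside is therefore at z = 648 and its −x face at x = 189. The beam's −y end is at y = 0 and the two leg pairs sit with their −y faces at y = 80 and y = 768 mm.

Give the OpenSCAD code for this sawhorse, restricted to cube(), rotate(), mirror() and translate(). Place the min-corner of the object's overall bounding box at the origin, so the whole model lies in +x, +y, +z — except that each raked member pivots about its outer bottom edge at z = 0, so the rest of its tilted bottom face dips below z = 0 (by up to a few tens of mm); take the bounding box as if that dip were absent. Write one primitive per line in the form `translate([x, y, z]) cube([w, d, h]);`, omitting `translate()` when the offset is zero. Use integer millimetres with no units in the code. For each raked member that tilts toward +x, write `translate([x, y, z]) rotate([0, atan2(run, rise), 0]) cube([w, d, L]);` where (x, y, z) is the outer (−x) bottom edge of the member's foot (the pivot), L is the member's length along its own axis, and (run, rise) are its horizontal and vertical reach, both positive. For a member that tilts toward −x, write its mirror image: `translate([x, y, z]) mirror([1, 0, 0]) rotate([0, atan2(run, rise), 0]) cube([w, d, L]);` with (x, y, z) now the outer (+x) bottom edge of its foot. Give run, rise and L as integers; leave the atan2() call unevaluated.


translate([189, 0, 648]) cube([101, 905, 74]);
translate([0, 80, 0]) rotate([0, atan2(189, 648), 0]) cube([45, 57, 675]);
translate([479, 80, 0]) mirror([1, 0, 0]) rotate([0, atan2(189, 648), 0]) cube([45, 57, 675]);
translate([0, 768, 0]) rotate([0, atan2(189, 648), 0]) cube([45, 57, 675]);
translate([479, 768, 0]) mirror([1, 0, 0]) rotate([0, atan2(189, 648), 0]) cube([45, 57, 675]);


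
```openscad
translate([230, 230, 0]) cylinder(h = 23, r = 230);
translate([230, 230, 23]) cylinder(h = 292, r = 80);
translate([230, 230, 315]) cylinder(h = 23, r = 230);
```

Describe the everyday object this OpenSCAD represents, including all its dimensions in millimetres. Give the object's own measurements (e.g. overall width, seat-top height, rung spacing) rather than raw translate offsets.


A spool: two coaxial disc flanges of radius 230 mm and thickness 23 mm, joined by a core cylinder of radius 80 mm and height 292 mm. The lower flange rests on z = 0 and the three cylinders share a vertical axis.


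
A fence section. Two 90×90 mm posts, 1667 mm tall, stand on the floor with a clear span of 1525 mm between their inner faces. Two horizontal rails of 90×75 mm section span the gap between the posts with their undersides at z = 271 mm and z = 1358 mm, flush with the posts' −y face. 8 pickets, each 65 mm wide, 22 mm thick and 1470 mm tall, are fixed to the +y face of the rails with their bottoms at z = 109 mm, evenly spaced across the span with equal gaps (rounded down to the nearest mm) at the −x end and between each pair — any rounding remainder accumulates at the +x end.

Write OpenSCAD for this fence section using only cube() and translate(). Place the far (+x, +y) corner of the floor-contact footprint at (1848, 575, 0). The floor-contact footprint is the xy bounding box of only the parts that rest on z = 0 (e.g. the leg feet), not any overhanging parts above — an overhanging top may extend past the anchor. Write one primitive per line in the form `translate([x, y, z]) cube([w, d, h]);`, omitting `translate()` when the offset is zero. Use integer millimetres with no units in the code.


translate([143, 485, 0]) cube([90, 90, 1667]);
translate([1758, 485, 0]) cube([90, 90, 1667]);
translate([233, 485, 271]) cube([1525, 90, 75]);
translate([233, 485, 1358]) cube([1525, 90, 75]);
translate([344, 575, 109]) cube([65, 22, 1470]);
translate([520, 575, 109]) cube([65, 22, 1470]);
translate([696, 575, 109]) cube([65, 22, 1470]);
translate([872, 575, 109]) cube([65, 22, 1470]);
translate([1048, 575, 109]) cube([65, 22, 1470]);
translate([1224, 575, 109]) cube([65, 22, 1470]);
translate([1400, 575, 109]) cube([65, 22, 1470]);
translate([1576, 575, 109]) cube([65, 22, 1470]);


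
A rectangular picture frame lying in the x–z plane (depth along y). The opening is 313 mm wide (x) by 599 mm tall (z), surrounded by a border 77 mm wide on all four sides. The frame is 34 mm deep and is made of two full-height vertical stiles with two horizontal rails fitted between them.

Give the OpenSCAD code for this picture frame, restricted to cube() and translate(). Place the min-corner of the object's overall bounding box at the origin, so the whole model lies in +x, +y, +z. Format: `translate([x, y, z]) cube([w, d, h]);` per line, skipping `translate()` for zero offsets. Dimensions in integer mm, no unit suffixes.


cube([77, 34, 753]);
translate([390, 0, 0]) cube([77, 34, 753]);
translate([77, 0, 0]) cube([313, 34, 77]);
translate([77, 0, 676]) cube([313, 34, 77]);


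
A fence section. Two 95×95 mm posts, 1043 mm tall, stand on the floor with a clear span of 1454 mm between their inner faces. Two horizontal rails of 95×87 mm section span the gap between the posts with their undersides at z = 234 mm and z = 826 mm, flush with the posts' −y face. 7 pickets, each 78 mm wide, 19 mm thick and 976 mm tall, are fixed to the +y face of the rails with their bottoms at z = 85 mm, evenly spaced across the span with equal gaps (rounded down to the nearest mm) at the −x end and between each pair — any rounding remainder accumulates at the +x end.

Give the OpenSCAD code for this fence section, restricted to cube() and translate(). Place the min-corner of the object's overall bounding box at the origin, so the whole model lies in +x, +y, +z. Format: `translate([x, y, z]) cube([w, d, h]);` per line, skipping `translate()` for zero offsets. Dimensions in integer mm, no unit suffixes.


cube([95, 95, 1043]);
translate([1549, 0, 0]) cube([95, 95, 1043]);
translate([95, 0, 234]) cube([1454, 95, 87]);
translate([95, 0, 826]) cube([1454, 95, 87]);
translate([208, 95, 85]) cube([78, 19, 976]);
translate([399, 95, 85]) cube([78, 19, 976]);
translate([590, 95, 85]) cube([78, 19, 976]);
translate([781, 95, 85]) cube([78, 19, 976]);
translate([972, 95, 85]) cube([78, 19, 976]);
translate([1163, 95, 85]) cube([78, 19, 976]);
translate([1354, 95, 85]) cube([78, 19, 976]);


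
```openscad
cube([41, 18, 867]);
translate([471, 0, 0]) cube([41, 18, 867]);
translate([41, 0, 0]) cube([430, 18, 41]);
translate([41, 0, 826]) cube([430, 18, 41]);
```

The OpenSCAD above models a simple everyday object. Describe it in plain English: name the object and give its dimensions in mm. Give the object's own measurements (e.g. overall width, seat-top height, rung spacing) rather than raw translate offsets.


A rectangular picture frame lying in the x–z plane (depth along y). The opening is 430 mm wide (x) by 785 mm tall (z), surrounded by a border 41 mm wide on all four sides. The frame is 18 mm deep and is made of two full-height vertical stiles with two horizontal rails fitted between them.


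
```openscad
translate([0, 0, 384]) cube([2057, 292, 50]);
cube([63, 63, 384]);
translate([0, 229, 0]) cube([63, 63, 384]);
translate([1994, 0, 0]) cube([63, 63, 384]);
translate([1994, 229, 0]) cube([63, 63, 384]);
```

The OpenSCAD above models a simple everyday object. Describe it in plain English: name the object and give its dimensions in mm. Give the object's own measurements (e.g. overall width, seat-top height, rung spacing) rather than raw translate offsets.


A long wooden bench with a 2057 mm (x) × 292 mm (y) seat, 50 mm thick, its top surface 434 mm above the floor. Four 63 mm square legs at the seat corners, flush with the edges, run from z = 0 to the seat underside.


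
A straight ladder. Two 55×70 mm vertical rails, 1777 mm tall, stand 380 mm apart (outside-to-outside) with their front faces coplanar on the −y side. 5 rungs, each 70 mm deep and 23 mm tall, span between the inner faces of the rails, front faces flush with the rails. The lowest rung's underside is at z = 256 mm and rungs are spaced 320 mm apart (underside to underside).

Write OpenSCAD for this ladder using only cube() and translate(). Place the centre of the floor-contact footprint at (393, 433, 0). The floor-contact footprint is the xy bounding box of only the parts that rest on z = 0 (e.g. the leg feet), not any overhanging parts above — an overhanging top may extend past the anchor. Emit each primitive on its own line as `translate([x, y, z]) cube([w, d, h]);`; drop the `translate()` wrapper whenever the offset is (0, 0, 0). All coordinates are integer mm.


translate([203, 398, 0]) cube([55, 70, 1777]);
translate([528, 398, 0]) cube([55, 70, 1777]);
translate([258, 398, 256]) cube([270, 70, 23]);
translate([258, 398, 576]) cube([270, 70, 23]);
translate([258, 398, 896]) cube([270, 70, 23]);
translate([258, 398, 1216]) cube([270, 70, 23]);
translate([258, 398, 1536]) cube([270, 70, 23]);


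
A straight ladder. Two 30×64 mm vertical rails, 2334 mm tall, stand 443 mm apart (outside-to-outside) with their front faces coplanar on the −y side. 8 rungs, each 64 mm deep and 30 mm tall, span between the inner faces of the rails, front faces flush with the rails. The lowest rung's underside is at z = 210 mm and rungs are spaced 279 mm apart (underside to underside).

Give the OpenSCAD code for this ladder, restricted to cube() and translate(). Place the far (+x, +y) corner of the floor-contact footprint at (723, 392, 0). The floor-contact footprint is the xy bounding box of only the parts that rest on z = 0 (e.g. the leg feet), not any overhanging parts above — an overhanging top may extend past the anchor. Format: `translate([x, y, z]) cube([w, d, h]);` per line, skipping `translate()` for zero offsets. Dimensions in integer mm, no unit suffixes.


translate([280, 328, 0]) cube([30, 64, 2334]);
translate([693, 328, 0]) cube([30, 64, 2334]);
translate([310, 328, 210]) cube([383, 64, 30]);
translate([310, 328, 489]) cube([383, 64, 30]);
translate([310, 328, 768]) cube([383, 64, 30]);
translate([310, 328, 1047]) cube([383, 64, 30]);
translate([310, 328, 1326]) cube([383, 64, 30]);
translate([310, 328, 1605]) cube([383, 64, 30]);
translate([310, 328, 1884]) cube([383, 64, 30]);
translate([310, 328, 2163]) cube([383, 64, 30]);


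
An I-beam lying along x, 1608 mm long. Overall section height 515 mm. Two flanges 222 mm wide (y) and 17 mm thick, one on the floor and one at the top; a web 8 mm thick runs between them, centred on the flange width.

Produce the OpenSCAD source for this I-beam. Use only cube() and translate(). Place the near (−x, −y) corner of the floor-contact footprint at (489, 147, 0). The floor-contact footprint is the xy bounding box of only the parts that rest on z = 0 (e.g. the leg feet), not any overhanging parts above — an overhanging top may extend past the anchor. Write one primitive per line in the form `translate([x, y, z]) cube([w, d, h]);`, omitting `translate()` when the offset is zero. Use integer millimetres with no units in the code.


translate([489, 147, 0]) cube([1608, 222, 17]);
translate([489, 254, 17]) cube([1608, 8, 481]);
translate([489, 147, 498]) cube([1608, 222, 17]);


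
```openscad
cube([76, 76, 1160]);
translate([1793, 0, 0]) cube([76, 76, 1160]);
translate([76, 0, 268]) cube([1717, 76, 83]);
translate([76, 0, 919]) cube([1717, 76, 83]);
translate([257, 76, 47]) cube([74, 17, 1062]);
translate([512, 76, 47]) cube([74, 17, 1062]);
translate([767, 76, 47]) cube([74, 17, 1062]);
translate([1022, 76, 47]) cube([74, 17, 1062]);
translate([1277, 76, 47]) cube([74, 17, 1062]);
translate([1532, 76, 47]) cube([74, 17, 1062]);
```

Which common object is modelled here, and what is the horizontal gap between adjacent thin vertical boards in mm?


A fence section. The picket gap is 181 mm.

Two posts, two rails, 6 pickets — a fence section. Span 1717 mm holds 6 pickets of 74 mm with 7 equal gaps: ⌊(1717 − 6·74) / 7⌋ = 181 mm.


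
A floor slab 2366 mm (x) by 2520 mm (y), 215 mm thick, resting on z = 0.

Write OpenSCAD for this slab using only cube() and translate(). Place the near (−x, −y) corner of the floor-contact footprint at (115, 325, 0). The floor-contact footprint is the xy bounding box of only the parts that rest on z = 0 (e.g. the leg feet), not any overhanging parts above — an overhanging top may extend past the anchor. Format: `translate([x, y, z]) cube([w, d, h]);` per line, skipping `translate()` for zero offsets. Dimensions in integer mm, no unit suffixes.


translate([115, 325, 0]) cube([2366, 2520, 215]);


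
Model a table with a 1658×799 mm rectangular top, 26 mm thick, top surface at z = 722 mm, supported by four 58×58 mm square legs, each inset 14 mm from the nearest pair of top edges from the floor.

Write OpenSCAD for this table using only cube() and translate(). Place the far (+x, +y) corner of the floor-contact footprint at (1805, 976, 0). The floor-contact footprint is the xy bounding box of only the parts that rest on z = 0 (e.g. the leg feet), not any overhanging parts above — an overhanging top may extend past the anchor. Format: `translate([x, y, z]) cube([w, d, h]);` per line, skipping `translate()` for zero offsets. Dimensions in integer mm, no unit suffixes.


// leg_h = 722 - 26 = 696
translate([161, 191, 696]) cube([1658, 799, 26]);
translate([175, 205, 0]) cube([58, 58, 696]);
translate([1747, 205, 0]) cube([58, 58, 696]);
translate([175, 918, 0]) cube([58, 58, 696]);
translate([1747, 918, 0]) cube([58, 58, 696]);


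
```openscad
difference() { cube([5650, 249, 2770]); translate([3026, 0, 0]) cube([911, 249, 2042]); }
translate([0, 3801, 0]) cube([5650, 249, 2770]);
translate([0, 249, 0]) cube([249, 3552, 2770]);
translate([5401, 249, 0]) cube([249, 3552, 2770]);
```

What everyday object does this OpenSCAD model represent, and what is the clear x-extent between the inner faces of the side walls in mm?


A single room. The interior width is 5152 mm.

Four walls enclosing a rectangle with a door in the front wall — a room. Outside width 5650 minus two 249 mm walls gives 5152 mm.


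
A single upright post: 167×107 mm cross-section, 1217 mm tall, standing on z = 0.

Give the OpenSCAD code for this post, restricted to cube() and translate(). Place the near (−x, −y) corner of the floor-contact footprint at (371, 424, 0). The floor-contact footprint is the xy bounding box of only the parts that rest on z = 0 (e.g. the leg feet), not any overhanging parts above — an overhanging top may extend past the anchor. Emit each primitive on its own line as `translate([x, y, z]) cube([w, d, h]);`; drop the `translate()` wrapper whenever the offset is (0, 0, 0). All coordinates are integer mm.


translate([371, 424, 0]) cube([167, 107, 1217]);


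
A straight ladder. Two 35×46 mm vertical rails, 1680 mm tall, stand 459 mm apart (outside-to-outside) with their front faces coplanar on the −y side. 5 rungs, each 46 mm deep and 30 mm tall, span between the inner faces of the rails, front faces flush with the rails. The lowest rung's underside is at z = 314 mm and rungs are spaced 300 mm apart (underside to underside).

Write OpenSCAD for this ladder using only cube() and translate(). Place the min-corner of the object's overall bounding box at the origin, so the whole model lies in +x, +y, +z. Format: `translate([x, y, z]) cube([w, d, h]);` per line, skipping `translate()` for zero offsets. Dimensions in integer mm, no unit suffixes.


cube([35, 46, 1680]);
translate([424, 0, 0]) cube([35, 46, 1680]);
translate([35, 0, 314]) cube([389, 46, 30]);
translate([35, 0, 614]) cube([389, 46, 30]);
translate([35, 0, 914]) cube([389, 46, 30]);
translate([35, 0, 1214]) cube([389, 46, 30]);
translate([35, 0, 1514]) cube([389, 46, 30]);


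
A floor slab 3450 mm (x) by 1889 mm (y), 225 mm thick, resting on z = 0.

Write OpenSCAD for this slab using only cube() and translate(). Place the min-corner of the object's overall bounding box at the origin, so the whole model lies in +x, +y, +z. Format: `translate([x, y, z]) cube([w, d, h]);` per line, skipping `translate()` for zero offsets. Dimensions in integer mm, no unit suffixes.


cube([3450, 1889, 225]);


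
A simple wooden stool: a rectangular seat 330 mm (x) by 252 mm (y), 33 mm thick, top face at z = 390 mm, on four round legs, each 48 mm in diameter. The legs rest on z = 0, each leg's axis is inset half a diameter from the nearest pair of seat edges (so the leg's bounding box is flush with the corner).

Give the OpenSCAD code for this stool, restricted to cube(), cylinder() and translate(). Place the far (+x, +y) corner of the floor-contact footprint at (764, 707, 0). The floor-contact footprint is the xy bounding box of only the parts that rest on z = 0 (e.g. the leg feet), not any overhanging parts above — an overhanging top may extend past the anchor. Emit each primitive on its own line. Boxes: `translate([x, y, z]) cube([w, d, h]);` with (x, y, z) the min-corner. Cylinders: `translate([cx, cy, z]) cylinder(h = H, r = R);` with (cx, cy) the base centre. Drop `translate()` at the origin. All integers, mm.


// leg_h = 390 - 33 = 357
translate([434, 455, 357]) cube([330, 252, 33]);
translate([458, 479, 0]) cylinder(h = 357, r = 24);
translate([740, 479, 0]) cylinder(h = 357, r = 24);
translate([458, 683, 0]) cylinder(h = 357, r = 24);
translate([740, 683, 0]) cylinder(h = 357, r = 24);


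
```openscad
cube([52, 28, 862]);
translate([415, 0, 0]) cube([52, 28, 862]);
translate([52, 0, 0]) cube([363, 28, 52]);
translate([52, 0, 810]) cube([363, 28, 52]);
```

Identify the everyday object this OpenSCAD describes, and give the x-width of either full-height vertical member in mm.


A picture frame. The border width is 52 mm.

Four thin pieces enclosing a rectangular opening — a picture frame. The two full-height stiles are 862 mm tall; the top rail sits at z = 810 and is 52 mm tall, so the border above the opening is 862 − 810 = 52 mm, matching the stile x-width.


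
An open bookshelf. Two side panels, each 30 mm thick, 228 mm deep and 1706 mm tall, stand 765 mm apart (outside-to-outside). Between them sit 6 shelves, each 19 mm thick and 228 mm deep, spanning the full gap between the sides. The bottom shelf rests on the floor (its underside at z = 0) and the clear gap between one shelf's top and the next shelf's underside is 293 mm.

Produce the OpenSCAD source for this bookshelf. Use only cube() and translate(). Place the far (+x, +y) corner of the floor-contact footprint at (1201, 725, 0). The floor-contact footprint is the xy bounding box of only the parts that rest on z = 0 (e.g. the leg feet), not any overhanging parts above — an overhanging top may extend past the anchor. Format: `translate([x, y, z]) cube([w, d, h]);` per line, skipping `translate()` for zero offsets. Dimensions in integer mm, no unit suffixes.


translate([436, 497, 0]) cube([30, 228, 1706]);
translate([1171, 497, 0]) cube([30, 228, 1706]);
translate([466, 497, 0]) cube([705, 228, 19]);
translate([466, 497, 312]) cube([705, 228, 19]);
translate([466, 497, 624]) cube([705, 228, 19]);
translate([466, 497, 936]) cube([705, 228, 19]);
translate([466, 497, 1248]) cube([705, 228, 19]);
translate([466, 497, 1560]) cube([705, 228, 19]);


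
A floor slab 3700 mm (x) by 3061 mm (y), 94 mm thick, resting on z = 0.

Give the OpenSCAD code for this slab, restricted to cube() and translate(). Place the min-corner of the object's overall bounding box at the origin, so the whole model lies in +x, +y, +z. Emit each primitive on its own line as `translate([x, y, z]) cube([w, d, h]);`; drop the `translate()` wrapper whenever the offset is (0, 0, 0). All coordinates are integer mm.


cube([3700, 3061, 94]);


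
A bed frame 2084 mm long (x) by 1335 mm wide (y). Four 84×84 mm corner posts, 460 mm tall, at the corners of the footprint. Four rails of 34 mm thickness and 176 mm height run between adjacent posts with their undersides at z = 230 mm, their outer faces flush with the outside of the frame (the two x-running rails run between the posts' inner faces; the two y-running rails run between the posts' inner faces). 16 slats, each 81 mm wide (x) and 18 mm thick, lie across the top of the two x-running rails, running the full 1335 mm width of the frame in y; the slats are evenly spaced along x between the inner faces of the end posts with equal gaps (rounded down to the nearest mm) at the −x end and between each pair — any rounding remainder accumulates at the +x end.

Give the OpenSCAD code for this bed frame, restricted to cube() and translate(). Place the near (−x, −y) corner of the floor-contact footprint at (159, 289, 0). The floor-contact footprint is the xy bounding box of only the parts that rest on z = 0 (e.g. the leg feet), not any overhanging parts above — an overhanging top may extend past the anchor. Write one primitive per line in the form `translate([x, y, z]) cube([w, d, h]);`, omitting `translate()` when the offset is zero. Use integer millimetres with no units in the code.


translate([159, 289, 0]) cube([84, 84, 460]);
translate([159, 1540, 0]) cube([84, 84, 460]);
translate([2159, 289, 0]) cube([84, 84, 460]);
translate([2159, 1540, 0]) cube([84, 84, 460]);
translate([243, 289, 230]) cube([1916, 34, 176]);
translate([243, 1590, 230]) cube([1916, 34, 176]);
translate([159, 373, 230]) cube([34, 1167, 176]);
translate([2209, 373, 230]) cube([34, 1167, 176]);
translate([279, 289, 406]) cube([81, 1335, 18]);
translate([396, 289, 406]) cube([81, 1335, 18]);
translate([513, 289, 406]) cube([81, 1335, 18]);
translate([630, 289, 406]) cube([81, 1335, 18]);
translate([747, 289, 406]) cube([81, 1335, 18]);
translate([864, 289, 406]) cube([81, 1335, 18]);
translate([981, 289, 406]) cube([81, 1335, 18]);
translate([1098, 289, 406]) cube([81, 1335, 18]);
translate([1215, 289, 406]) cube([81, 1335, 18]);
translate([1332, 289, 406]) cube([81, 1335, 18]);
translate([1449, 289, 406]) cube([81, 1335, 18]);
translate([1566, 289, 406]) cube([81, 1335, 18]);
translate([1683, 289, 406]) cube([81, 1335, 18]);
translate([1800, 289, 406]) cube([81, 1335, 18]);
translate([1917, 289, 406]) cube([81, 1335, 18]);
translate([2034, 289, 406]) cube([81, 1335, 18]);


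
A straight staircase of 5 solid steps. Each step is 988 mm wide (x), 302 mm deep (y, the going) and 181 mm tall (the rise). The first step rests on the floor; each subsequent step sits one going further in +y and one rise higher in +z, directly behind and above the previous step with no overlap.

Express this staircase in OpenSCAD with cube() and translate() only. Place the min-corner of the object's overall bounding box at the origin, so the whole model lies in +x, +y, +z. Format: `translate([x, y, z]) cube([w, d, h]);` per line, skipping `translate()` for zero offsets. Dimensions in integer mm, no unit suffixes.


cube([988, 302, 181]);
translate([0, 302, 181]) cube([988, 302, 181]);
translate([0, 604, 362]) cube([988, 302, 181]);
translate([0, 906, 543]) cube([988, 302, 181]);
translate([0, 1208, 724]) cube([988, 302, 181]);


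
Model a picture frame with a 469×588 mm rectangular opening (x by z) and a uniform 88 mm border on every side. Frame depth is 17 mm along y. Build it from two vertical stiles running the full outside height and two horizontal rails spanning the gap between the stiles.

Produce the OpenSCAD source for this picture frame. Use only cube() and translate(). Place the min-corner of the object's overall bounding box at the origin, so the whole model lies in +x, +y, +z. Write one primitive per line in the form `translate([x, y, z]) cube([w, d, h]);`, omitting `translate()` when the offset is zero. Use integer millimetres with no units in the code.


cube([88, 17, 764]);
translate([557, 0, 0]) cube([88, 17, 764]);
translate([88, 0, 0]) cube([469, 17, 88]);
translate([88, 0, 676]) cube([469, 17, 88]);


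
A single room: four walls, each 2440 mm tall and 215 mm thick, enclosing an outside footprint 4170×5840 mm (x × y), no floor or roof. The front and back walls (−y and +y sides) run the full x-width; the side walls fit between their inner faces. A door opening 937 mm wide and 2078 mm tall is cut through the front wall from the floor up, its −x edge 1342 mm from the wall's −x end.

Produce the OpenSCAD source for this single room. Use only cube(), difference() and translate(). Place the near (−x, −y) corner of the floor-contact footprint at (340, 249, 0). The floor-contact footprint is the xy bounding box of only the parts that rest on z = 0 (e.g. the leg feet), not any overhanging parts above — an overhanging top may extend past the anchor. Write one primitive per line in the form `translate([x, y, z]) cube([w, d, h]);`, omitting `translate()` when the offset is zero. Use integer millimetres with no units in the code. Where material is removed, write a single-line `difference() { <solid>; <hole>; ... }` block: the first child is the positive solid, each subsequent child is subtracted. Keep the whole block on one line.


difference() { translate([340, 249, 0]) cube([4170, 215, 2440]); translate([1682, 249, 0]) cube([937, 215, 2078]); }
translate([340, 5874, 0]) cube([4170, 215, 2440]);
translate([340, 464, 0]) cube([215, 5410, 2440]);
translate([4295, 464, 0]) cube([215, 5410, 2440]);


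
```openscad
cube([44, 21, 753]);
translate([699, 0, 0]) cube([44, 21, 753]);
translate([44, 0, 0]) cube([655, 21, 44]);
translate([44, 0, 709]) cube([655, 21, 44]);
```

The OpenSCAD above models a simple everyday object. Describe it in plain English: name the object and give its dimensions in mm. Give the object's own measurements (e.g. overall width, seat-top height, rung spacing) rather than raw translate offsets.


A rectangular picture frame lying in the x–z plane (depth along y). The opening is 655 mm wide (x) by 665 mm tall (z), surrounded by a border 44 mm wide on all four sides. The frame is 21 mm deep and is made of two full-height vertical stiles with two horizontal rails fitted between them.


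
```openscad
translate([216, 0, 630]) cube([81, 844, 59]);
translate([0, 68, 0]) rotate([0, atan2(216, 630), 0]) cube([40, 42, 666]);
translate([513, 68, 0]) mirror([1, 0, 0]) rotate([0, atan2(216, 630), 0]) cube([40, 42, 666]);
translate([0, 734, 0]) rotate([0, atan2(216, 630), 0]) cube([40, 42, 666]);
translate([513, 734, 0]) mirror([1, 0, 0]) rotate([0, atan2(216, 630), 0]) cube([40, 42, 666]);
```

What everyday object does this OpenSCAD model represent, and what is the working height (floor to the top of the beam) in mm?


A sawhorse. The overall height is 689 mm.

A beam across two mirrored pairs of raked legs — a sawhorse. The beam's underside is at z = 630 (matching the legs' vertical rise in atan2(216, 630)) and the beam is 59 mm tall, so its top is at 630 + 59 = 689 mm. The raked legs top out at the beam's underside, so that is the highest point.


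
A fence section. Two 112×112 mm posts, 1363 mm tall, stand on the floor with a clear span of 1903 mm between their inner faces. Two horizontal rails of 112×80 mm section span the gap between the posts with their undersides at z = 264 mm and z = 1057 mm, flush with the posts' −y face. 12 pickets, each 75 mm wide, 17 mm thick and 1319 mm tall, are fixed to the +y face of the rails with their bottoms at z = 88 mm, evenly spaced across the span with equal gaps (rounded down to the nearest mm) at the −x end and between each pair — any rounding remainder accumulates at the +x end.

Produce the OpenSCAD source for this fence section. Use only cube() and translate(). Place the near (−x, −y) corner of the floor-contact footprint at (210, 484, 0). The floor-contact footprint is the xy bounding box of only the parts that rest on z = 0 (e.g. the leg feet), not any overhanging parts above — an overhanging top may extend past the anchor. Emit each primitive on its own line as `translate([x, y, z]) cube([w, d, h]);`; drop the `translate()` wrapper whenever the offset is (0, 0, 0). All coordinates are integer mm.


translate([210, 484, 0]) cube([112, 112, 1363]);
translate([2225, 484, 0]) cube([112, 112, 1363]);
translate([322, 484, 264]) cube([1903, 112, 80]);
translate([322, 484, 1057]) cube([1903, 112, 80]);
translate([399, 596, 88]) cube([75, 17, 1319]);
translate([551, 596, 88]) cube([75, 17, 1319]);
translate([703, 596, 88]) cube([75, 17, 1319]);
translate([855, 596, 88]) cube([75, 17, 1319]);
translate([1007, 596, 88]) cube([75, 17, 1319]);
translate([1159, 596, 88]) cube([75, 17, 1319]);
translate([1311, 596, 88]) cube([75, 17, 1319]);
translate([1463, 596, 88]) cube([75, 17, 1319]);
translate([1615, 596, 88]) cube([75, 17, 1319]);
translate([1767, 596, 88]) cube([75, 17, 1319]);
translate([1919, 596, 88]) cube([75, 17, 1319]);
translate([2071, 596, 88]) cube([75, 17, 1319]);


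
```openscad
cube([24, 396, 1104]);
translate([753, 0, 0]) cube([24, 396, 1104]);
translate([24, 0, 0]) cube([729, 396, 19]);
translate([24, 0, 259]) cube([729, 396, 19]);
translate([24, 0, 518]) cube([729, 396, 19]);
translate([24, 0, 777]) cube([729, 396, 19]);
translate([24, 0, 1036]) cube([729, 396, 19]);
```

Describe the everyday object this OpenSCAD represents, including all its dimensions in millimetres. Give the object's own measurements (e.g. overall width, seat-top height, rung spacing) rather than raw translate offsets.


An open bookshelf. Two side panels, each 24 mm thick, 396 mm deep and 1104 mm tall, stand 777 mm apart (outside-to-outside). Between them sit 5 shelves, each 19 mm thick and 396 mm deep, spanning the full gap between the sides. The bottom shelf rests on the floor (its underside at z = 0) and the clear gap between one shelf's top and the next shelf's underside is 240 mm.


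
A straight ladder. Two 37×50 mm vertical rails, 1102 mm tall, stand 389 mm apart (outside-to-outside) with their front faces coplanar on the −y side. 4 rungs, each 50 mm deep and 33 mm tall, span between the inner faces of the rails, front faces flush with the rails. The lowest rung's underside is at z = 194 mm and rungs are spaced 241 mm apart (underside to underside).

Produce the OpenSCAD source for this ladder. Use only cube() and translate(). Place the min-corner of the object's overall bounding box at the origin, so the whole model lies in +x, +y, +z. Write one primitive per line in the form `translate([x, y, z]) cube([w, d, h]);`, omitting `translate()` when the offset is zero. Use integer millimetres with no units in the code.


cube([37, 50, 1102]);
translate([352, 0, 0]) cube([37, 50, 1102]);
translate([37, 0, 194]) cube([315, 50, 33]);
translate([37, 0, 435]) cube([315, 50, 33]);
translate([37, 0, 676]) cube([315, 50, 33]);
translate([37, 0, 917]) cube([315, 50, 33]);


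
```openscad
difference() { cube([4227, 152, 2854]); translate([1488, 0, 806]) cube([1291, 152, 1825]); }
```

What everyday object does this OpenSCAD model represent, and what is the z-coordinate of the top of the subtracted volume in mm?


A wall with a window opening. The window head height is 2631 mm.

A wall with a rectangular opening subtracted — a window. Sill at z = 806, opening 1825 mm tall, so the head is at 806 + 1825 = 2631 mm.


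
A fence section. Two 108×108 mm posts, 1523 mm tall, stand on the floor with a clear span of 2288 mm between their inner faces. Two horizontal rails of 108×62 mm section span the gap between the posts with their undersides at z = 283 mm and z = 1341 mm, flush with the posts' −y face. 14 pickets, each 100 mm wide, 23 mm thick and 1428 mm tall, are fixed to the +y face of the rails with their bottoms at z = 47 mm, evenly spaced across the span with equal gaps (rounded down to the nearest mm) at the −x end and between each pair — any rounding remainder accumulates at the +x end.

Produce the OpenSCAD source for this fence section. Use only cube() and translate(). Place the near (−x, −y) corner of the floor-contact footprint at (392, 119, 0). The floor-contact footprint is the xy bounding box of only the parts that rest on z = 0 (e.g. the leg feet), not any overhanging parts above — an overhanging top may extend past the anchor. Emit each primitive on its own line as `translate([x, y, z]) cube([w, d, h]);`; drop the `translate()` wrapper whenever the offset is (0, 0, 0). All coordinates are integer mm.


translate([392, 119, 0]) cube([108, 108, 1523]);
translate([2788, 119, 0]) cube([108, 108, 1523]);
translate([500, 119, 283]) cube([2288, 108, 62]);
translate([500, 119, 1341]) cube([2288, 108, 62]);
translate([559, 227, 47]) cube([100, 23, 1428]);
translate([718, 227, 47]) cube([100, 23, 1428]);
translate([877, 227, 47]) cube([100, 23, 1428]);
translate([1036, 227, 47]) cube([100, 23, 1428]);
translate([1195, 227, 47]) cube([100, 23, 1428]);
translate([1354, 227, 47]) cube([100, 23, 1428]);
translate([1513, 227, 47]) cube([100, 23, 1428]);
translate([1672, 227, 47]) cube([100, 23, 1428]);
translate([1831, 227, 47]) cube([100, 23, 1428]);
translate([1990, 227, 47]) cube([100, 23, 1428]);
translate([2149, 227, 47]) cube([100, 23, 1428]);
translate([2308, 227, 47]) cube([100, 23, 1428]);
translate([2467, 227, 47]) cube([100, 23, 1428]);
translate([2626, 227, 47]) cube([100, 23, 1428]);


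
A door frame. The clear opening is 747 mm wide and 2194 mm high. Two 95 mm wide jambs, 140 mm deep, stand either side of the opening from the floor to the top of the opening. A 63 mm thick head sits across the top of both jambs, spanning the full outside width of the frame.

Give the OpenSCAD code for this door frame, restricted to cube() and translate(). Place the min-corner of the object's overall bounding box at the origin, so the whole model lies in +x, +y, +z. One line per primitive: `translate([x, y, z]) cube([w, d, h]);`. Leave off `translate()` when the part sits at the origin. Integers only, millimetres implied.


cube([95, 140, 2194]);
translate([842, 0, 0]) cube([95, 140, 2194]);
translate([0, 0, 2194]) cube([937, 140, 63]);


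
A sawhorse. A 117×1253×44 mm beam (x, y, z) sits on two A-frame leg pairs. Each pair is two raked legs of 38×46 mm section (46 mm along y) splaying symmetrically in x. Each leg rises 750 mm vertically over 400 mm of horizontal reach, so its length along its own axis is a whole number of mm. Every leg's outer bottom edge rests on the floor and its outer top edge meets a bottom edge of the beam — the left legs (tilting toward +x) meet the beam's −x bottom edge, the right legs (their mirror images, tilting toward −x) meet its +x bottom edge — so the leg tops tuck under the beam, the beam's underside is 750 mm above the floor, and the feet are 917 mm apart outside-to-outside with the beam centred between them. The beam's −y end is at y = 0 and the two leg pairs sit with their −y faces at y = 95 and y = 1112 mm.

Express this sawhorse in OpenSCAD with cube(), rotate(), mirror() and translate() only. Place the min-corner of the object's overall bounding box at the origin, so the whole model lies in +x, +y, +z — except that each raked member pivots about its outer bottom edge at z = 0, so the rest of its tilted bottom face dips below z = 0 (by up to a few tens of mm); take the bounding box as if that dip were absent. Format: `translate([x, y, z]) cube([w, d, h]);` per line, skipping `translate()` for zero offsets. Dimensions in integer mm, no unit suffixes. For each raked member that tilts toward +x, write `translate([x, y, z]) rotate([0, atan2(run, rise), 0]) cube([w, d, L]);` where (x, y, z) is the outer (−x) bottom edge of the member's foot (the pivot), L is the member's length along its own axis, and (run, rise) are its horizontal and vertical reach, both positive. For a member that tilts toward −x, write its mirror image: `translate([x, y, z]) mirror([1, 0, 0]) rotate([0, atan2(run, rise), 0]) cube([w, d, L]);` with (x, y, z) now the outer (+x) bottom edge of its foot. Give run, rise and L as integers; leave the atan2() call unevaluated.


translate([400, 0, 750]) cube([117, 1253, 44]);
translate([0, 95, 0]) rotate([0, atan2(400, 750), 0]) cube([38, 46, 850]);
translate([917, 95, 0]) mirror([1, 0, 0]) rotate([0, atan2(400, 750), 0]) cube([38, 46, 850]);
translate([0, 1112, 0]) rotate([0, atan2(400, 750), 0]) cube([38, 46, 850]);
translate([917, 1112, 0]) mirror([1, 0, 0]) rotate([0, atan2(400, 750), 0]) cube([38, 46, 850]);


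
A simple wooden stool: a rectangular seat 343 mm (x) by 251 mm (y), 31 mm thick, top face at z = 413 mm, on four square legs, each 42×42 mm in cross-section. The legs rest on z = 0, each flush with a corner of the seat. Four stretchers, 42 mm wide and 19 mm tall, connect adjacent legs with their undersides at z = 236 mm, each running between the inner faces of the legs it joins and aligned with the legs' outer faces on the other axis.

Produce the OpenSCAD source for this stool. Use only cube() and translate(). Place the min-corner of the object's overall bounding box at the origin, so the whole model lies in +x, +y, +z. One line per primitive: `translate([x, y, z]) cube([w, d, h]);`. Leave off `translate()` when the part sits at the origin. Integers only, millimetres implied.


// leg_h = 413 - 31 = 382
// stretcher span = 343 - 2*42 = 259
translate([0, 0, 382]) cube([343, 251, 31]);
cube([42, 42, 382]);
translate([301, 0, 0]) cube([42, 42, 382]);
translate([0, 209, 0]) cube([42, 42, 382]);
translate([301, 209, 0]) cube([42, 42, 382]);
translate([42, 0, 236]) cube([259, 42, 19]);
translate([42, 209, 236]) cube([259, 42, 19]);
translate([0, 42, 236]) cube([42, 167, 19]);
translate([301, 42, 236]) cube([42, 167, 19]);
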